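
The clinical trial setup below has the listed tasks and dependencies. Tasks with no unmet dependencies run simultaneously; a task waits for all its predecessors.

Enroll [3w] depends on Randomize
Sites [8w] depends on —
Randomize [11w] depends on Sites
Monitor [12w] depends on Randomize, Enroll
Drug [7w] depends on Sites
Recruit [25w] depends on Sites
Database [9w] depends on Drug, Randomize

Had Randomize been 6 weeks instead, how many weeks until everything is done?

33

Baseline: Sites→Randomize→Enroll→Monitor = 8+11+3+12 = 34 → 34 weeks.
Since Randomize is critical, the -5 change carries straight to that chain (now 29 weeks).
The binding chain switches to Sites→Recruit = 8+25 = 33; finish 33 weeks.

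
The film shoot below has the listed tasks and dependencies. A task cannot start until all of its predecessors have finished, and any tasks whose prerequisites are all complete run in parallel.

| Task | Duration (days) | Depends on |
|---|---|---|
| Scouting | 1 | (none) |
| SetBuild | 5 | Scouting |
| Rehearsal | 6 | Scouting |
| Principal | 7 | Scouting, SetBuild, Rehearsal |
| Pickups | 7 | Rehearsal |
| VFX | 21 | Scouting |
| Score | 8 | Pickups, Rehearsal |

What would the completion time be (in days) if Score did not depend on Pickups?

Before: longest chain Scouting→Rehearsal→Pickups→Score = 1+6+7+8 = 22, finish 22.
Without Pickups→Score, Score's earliest start moves from 14 to 7.
New critical path: Scouting→VFX = 1+21 = 22 ⇒ 22 days.

22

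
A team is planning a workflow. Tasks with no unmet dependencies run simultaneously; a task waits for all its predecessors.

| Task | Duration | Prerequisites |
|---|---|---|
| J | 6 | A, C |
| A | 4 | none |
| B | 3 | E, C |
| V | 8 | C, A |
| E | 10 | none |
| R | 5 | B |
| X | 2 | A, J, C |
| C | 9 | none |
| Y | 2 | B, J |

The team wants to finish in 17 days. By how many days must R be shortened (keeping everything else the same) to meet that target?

1

Current finish: 18 days; target: 17.
R is on every critical path, so each day cut from R cuts the finish by one (this holds down to a finish of 17).
Need 18 − 17 = 1 day off R → R becomes 4 days, finish becomes 17.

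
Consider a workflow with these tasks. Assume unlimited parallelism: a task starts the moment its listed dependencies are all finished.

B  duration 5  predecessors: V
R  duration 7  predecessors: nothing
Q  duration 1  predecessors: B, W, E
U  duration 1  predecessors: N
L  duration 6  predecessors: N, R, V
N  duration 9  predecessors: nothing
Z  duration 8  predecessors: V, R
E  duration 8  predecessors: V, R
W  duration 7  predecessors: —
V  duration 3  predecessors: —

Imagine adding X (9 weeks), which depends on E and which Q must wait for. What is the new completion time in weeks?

Originally the workflow takes 16 weeks.
With X inserted, Q now waits for max(B, W, E, X).
New critical path: R→E→X→Q = 7+8+9+1 = 25 ⇒ 25 weeks.

25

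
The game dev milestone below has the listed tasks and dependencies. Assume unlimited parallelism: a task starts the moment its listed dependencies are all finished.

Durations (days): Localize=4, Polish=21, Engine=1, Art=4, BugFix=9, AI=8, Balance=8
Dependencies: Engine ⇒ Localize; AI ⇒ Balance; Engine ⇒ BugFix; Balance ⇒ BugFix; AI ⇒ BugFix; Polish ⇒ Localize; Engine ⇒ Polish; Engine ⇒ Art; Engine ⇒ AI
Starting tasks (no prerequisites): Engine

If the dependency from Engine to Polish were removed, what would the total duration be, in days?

Original critical path: Engine→AI→Balance→BugFix = 1+8+8+9 = 26 ⇒ 26 days.
Without Engine→Polish, Polish's earliest start moves from 1 to 0.
The longest chain is now Engine→AI→Balance→BugFix = 1+8+8+9 = 26, so the schedule takes 26 days.

26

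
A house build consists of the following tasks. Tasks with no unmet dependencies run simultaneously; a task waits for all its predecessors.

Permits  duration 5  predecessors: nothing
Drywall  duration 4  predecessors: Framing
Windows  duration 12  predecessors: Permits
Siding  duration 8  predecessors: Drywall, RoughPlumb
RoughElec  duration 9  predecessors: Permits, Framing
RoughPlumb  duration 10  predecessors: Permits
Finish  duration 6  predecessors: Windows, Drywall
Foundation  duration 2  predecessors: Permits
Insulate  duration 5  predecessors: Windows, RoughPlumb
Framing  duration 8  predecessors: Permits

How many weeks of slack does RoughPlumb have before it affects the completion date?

2

Critical path: Permits→Framing→Drywall→Siding = 5+8+4+8 = 25, so the finish is 25 weeks.
Longest path through RoughPlumb: 23 weeks (earliest finish 15, latest finish 17).
Slack of RoughPlumb = 7 − 5 = 2 weeks.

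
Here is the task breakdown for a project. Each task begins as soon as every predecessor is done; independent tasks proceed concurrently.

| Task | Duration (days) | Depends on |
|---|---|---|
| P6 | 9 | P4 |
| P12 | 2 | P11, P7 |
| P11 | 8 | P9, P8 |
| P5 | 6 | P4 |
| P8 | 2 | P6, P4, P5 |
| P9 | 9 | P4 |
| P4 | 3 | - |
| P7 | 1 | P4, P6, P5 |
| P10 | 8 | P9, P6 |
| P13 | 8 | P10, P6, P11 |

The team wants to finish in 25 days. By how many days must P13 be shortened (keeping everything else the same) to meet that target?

Current finish: 30 days; target: 25.
P13 is on every critical path, so each day cut from P13 cuts the finish by one (this holds down to a finish of 24).
Need 30 − 25 = 5 days off P13 → P13 becomes 3 days, finish becomes 25.

5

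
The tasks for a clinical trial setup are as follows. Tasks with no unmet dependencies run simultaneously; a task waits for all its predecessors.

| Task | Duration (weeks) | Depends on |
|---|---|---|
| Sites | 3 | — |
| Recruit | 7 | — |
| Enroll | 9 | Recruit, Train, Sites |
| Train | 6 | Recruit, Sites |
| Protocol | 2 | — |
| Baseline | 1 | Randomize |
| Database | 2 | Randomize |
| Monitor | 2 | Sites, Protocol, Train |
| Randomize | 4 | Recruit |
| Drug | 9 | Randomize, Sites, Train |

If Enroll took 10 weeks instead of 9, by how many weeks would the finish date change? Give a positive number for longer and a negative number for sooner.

Critical path before the change: Recruit→Train→Enroll = 7+6+9 = 22 giving 22 weeks.
Enroll lies on that path, so at 10 weeks the path becomes 23 weeks.
The critical path is still Recruit→Train→Enroll; finish is now 23 weeks.
Change in finish: 23 − 22 = +1 weeks.

1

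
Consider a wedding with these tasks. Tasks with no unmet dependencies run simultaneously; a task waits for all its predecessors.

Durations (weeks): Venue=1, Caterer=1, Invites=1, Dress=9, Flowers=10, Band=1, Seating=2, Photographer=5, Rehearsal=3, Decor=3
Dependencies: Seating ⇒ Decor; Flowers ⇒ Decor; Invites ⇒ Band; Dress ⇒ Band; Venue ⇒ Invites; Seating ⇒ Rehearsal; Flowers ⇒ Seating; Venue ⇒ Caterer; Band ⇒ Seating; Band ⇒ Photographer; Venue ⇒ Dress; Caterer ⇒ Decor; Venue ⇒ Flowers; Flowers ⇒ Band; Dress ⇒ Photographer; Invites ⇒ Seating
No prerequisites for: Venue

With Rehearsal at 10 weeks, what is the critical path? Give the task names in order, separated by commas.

Baseline: Venue→Flowers→Band→Seating→Rehearsal = 1+10+1+2+3 = 17 → 17 weeks.
Since Rehearsal is critical, the +7 change carries straight to that chain (now 24 weeks).
No other chain overtakes it, so the finish is 24 weeks.

Venue, Flowers, Band, Seating, Rehearsal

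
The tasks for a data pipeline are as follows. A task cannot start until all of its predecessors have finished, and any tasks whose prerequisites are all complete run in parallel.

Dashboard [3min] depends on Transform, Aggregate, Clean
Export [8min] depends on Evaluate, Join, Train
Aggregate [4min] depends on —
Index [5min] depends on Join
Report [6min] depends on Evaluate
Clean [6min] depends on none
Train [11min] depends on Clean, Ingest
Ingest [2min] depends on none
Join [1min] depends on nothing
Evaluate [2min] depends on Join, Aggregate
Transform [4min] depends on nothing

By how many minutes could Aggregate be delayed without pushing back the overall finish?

Critical path: Clean→Train→Export = 6+11+8 = 25, so the finish is 25 minutes.
Aggregate finishes as early as 4 and must finish by 15.
So Aggregate can slip 15 − 4 = 11 minutes.

11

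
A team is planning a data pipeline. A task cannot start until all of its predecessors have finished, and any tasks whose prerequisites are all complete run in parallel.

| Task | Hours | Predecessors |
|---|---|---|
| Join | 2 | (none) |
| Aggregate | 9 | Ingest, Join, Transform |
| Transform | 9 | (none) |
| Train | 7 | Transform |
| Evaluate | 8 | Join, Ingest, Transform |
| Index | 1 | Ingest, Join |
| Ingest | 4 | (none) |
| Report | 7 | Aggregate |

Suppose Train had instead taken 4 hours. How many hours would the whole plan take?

Critical path before the change: Transform→Aggregate→Report = 9+9+7 = 25 giving 25 hours.
The longest path through Train is only 16 hours, so Train has float 9.
No other chain overtakes it, so the finish is 25 hours.

25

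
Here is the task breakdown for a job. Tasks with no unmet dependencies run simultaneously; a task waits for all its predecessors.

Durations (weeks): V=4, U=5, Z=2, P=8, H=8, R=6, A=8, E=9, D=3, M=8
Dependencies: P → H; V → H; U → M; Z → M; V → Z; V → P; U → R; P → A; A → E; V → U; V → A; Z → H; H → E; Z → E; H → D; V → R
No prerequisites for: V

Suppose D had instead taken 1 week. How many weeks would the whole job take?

As given, the longest chain is V→P→H→E = 4+8+8+9 = 29, so the finish is 29 weeks.
D has 6 weeks of float (longest path through it is 23).
No other chain overtakes it, so the finish is 29 weeks.

29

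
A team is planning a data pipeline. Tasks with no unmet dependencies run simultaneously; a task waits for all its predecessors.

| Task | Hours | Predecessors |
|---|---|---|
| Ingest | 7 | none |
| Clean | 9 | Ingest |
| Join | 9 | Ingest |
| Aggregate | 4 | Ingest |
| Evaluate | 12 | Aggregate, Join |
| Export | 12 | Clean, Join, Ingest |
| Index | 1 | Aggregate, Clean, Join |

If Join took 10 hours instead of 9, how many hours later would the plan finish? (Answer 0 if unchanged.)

1

Actual critical path: Ingest→Join→Evaluate = 7+9+12 = 28 ⇒ 28 hours.
Join is on the critical path; changing it to 10 makes that path 29 hours.
That remains the longest chain; total 29 hours.
Change in finish: 29 − 28 = +1 hours.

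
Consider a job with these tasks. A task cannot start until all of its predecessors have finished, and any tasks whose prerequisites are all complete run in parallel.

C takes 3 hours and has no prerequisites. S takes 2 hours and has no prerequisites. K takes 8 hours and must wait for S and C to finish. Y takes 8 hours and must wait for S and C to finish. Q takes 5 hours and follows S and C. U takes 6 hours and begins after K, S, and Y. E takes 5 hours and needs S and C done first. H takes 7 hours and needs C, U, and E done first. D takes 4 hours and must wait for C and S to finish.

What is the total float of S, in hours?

C→K→U→H = 3+8+6+7 = 24 sets the makespan at 24 hours.
Longest path through S: 23 hours (earliest finish 2, latest finish 3).
Slack of S = 1 − 0 = 1 hour.

1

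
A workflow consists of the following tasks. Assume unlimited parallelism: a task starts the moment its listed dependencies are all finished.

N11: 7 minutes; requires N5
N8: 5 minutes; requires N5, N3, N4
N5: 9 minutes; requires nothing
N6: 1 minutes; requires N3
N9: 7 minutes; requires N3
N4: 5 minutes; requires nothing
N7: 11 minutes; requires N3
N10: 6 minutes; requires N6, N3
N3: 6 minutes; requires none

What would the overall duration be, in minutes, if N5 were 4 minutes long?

17

The binding path is N3→N7 = 6+11 = 17; finish at 17 minutes.
N5 has 1 minute of float (longest path through it is 16).
The critical path is still N3→N7; finish is now 17 minutes.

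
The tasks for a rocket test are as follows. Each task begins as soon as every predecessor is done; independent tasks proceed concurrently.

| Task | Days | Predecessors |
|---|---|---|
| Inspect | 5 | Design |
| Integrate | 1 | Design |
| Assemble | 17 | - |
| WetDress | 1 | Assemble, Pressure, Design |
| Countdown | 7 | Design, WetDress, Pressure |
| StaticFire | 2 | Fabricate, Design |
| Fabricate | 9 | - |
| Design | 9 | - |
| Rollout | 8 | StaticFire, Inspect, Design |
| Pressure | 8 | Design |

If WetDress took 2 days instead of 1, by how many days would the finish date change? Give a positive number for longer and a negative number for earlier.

1

Baseline: Design→Pressure→WetDress→Countdown = 9+8+1+7 = 25 → 25 days.
WetDress is on the critical path; changing it to 2 makes that path 26 days.
The critical path is still Design→Pressure→WetDress→Countdown; finish is now 26 days.
Change in finish: 26 − 25 = +1 days.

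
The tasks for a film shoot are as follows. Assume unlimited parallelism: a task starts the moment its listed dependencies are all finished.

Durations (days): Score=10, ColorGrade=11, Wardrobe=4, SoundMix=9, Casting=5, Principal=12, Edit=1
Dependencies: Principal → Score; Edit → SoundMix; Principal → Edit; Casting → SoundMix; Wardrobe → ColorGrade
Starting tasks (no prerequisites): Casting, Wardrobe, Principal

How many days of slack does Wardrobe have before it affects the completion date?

7

Principal→Edit→SoundMix = 12+1+9 = 22 sets the makespan at 22 days.
Longest path through Wardrobe: 15 days (earliest finish 4, latest finish 11).
Float = 22 − 15 = 7.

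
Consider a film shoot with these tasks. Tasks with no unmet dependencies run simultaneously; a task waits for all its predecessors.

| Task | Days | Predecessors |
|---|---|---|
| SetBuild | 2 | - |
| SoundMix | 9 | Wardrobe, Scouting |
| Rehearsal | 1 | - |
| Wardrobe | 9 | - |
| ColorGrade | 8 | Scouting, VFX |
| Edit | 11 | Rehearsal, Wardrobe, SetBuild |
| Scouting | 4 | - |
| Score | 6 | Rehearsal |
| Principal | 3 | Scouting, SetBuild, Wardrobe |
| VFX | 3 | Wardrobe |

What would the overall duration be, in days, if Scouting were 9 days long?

20

Baseline: Wardrobe→VFX→ColorGrade = 9+3+8 = 20 → 20 days.
Scouting has 7 days of float (longest path through it is 13).
No other chain overtakes it, so the finish is 20 days.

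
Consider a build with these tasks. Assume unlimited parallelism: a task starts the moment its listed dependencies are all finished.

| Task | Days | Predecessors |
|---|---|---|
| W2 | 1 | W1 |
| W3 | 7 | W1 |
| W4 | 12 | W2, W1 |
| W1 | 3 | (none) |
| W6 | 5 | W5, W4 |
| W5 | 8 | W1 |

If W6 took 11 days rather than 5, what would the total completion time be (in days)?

Baseline: W1→W2→W4→W6 = 3+1+12+5 = 21 → 21 days.
W6 lies on that path, so at 11 days the path becomes 27 days.
That remains the longest chain; total 27 days.

27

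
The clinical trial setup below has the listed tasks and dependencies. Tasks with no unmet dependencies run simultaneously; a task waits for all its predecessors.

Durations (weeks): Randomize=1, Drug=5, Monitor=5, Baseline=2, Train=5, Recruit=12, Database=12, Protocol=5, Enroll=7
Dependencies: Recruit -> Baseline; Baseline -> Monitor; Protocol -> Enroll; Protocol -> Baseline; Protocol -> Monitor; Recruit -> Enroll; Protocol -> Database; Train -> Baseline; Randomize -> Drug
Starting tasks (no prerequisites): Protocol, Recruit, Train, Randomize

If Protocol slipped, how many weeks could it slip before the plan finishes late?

Critical path: Recruit→Baseline→Monitor = 12+2+5 = 19, so the finish is 19 weeks.
Longest path through Protocol: 17 weeks (earliest finish 5, latest finish 7).
So Protocol can slip 7 − 5 = 2 weeks.

2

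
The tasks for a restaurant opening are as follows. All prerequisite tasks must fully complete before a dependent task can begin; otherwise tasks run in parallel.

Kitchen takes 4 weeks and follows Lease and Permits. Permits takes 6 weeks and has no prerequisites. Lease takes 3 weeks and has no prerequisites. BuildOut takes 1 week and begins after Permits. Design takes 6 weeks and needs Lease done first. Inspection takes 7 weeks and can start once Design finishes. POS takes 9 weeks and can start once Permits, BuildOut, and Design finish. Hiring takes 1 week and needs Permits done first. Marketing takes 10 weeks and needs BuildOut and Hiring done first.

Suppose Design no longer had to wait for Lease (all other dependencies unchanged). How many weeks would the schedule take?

17

Original critical path: Lease→Design→POS = 3+6+9 = 18 ⇒ 18 weeks.
Without Lease→Design, Design's earliest start moves from 3 to 0.
New critical path: Permits→BuildOut→Marketing = 6+1+10 = 17 ⇒ 17 weeks.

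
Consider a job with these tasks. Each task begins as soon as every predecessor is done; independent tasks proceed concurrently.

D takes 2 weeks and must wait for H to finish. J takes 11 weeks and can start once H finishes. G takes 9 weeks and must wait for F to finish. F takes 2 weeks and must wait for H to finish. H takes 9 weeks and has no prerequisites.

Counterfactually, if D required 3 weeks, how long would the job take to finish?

20

Critical path before the change: H→F→G = 9+2+9 = 20 giving 20 weeks.
D has 9 weeks of float (longest path through it is 11).
That remains the longest chain; total 20 weeks.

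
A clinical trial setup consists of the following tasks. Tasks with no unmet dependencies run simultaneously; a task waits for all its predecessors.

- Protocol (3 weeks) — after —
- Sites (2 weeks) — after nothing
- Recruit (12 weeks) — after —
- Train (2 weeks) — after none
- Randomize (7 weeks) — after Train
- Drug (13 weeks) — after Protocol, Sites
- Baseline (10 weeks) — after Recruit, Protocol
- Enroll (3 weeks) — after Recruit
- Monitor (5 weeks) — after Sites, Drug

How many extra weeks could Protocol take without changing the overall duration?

1

The longest chain is Recruit→Baseline = 12+10 = 22; overall finish 22 weeks.
Protocol finishes as early as 3 and must finish by 4.
So Protocol can slip 4 − 3 = 1 week.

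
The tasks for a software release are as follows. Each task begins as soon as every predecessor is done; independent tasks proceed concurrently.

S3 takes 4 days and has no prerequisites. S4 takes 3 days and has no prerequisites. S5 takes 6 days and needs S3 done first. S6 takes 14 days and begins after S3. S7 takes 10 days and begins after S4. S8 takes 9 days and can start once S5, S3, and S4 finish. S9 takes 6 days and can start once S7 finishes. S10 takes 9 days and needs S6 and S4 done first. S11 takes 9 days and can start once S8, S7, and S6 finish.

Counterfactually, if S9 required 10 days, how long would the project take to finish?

Actual critical path: S3→S5→S8→S11 = 4+6+9+9 = 28 ⇒ 28 days.
S9 has 9 days of float (longest path through it is 19).
The critical path is still S3→S5→S8→S11; finish is now 28 days.

28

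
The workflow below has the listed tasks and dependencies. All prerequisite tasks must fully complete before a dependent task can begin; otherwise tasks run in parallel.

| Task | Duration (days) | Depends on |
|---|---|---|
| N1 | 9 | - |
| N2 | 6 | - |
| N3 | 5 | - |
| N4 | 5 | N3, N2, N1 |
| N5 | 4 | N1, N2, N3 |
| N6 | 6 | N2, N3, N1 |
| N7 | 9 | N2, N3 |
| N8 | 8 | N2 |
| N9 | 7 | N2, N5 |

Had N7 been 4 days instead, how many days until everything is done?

20

Baseline: N1→N5→N9 = 9+4+7 = 20 → 20 days.
N7 is off the critical path — its longest chain is 15 days, giving 5 of slack.
No other chain overtakes it, so the finish is 20 days.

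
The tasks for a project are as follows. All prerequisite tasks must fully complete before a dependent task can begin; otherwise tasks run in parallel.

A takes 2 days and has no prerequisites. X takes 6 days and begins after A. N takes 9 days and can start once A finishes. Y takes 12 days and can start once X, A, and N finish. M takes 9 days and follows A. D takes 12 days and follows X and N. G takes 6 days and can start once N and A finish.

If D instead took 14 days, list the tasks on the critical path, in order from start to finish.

A, N, D

Critical path before the change: A→N→D = 2+9+12 = 23 giving 23 days.
D is on the critical path; changing it to 14 makes that path 25 days.
That remains the longest chain; total 25 days.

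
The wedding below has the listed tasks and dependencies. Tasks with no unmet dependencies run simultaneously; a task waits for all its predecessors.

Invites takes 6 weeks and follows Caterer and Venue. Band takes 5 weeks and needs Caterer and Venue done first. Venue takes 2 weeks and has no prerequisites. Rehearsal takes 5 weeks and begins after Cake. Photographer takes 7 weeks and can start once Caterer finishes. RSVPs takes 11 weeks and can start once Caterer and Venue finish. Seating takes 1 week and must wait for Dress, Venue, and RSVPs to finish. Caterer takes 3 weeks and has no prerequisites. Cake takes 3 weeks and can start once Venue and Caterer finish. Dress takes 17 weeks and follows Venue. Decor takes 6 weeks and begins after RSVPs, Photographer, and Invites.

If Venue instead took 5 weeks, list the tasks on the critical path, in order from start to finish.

Baseline: Venue→Dress→Seating = 2+17+1 = 20 → 20 weeks.
Since Venue is critical, the +3 change carries straight to that chain (now 23 weeks).
No other chain overtakes it, so the finish is 23 weeks.

Venue, Dress, Seating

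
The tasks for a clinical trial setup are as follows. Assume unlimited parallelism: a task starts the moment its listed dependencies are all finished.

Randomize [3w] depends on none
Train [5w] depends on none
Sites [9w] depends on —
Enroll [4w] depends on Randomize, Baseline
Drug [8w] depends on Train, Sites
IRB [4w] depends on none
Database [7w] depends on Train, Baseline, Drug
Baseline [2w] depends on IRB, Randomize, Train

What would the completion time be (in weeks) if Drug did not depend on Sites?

Original critical path: Sites→Drug→Database = 9+8+7 = 24 ⇒ 24 weeks.
Without Sites→Drug, Drug's earliest start moves from 9 to 5.
After: Train→Drug→Database = 5+8+7 = 20 → 20 weeks.

20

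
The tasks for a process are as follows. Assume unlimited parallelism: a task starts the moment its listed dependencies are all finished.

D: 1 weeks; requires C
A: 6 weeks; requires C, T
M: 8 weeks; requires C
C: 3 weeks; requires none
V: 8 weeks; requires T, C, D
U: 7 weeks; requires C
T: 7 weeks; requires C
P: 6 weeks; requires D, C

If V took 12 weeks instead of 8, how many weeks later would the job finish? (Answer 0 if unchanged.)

4

The binding path is C→T→V = 3+7+8 = 18; finish at 18 weeks.
Since V is critical, the +4 change carries straight to that chain (now 22 weeks).
No other chain overtakes it, so the finish is 22 weeks.
Change in finish: 22 − 18 = +4 weeks.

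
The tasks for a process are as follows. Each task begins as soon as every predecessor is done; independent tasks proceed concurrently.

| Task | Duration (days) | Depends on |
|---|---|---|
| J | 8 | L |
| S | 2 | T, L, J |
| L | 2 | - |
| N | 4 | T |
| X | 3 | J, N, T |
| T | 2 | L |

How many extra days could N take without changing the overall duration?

2

The longest chain is L→J→X = 2+8+3 = 13; overall finish 13 days.
N finishes as early as 8 and must finish by 10.
Float = 13 − 11 = 2.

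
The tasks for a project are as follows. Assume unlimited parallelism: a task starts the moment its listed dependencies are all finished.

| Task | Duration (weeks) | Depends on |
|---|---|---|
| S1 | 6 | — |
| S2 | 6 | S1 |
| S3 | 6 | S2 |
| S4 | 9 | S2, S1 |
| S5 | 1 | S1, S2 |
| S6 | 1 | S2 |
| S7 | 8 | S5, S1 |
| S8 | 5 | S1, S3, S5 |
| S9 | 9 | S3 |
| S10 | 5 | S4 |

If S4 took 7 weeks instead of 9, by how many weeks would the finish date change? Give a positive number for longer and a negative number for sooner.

The binding path is S1→S2→S3→S9 = 6+6+6+9 = 27; finish at 27 weeks.
S4 is off the critical path — its longest chain is 26 weeks, giving 1 of slack.
No other chain overtakes it, so the finish is 27 weeks.
Change in finish: 27 − 27 = +0 weeks.

0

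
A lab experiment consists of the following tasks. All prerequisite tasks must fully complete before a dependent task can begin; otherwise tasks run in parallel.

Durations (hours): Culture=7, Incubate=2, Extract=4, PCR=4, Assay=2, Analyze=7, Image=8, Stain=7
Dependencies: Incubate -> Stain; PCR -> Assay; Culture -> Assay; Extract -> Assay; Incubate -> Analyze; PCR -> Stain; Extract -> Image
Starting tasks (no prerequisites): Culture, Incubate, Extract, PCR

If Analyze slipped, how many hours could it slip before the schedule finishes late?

3

The longest chain is Extract→Image = 4+8 = 12; overall finish 12 hours.
Longest path through Analyze: 9 hours (earliest finish 9, latest finish 12).
Slack of Analyze = 5 − 2 = 3 hours.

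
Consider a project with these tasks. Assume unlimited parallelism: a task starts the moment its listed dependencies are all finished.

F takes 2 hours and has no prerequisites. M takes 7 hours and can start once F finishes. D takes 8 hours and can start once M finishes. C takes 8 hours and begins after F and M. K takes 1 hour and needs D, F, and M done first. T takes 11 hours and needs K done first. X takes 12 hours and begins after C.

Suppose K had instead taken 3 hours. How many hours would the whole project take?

31

Actual critical path: F→M→D→K→T = 2+7+8+1+11 = 29 ⇒ 29 hours.
K lies on that path, so at 3 hours the path becomes 31 hours.
No other chain overtakes it, so the finish is 31 hours.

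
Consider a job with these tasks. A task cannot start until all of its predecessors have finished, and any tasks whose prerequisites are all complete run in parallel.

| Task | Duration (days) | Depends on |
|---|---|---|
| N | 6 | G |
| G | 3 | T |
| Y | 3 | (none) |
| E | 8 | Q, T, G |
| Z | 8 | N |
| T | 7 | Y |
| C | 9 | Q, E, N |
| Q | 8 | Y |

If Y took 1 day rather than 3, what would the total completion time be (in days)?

28

Actual critical path: Y→T→G→E→C = 3+7+3+8+9 = 30 ⇒ 30 days.
Since Y is critical, the -2 change carries straight to that chain (now 28 days).
The critical path is still Y→T→G→E→C; finish is now 28 days.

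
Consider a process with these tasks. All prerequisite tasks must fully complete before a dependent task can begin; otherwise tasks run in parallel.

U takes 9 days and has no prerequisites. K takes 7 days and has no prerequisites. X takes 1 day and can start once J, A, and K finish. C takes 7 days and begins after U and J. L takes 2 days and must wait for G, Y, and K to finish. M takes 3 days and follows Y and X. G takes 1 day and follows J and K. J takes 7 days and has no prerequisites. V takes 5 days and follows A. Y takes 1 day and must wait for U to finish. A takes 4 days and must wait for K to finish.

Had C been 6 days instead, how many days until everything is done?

16

As given, the longest chain is U→C = 9+7 = 16, so the finish is 16 days.
C lies on that path, so at 6 days the path becomes 15 days.
Now K→A→V = 7+4+5 = 16 is longest, so the finish becomes 16 days.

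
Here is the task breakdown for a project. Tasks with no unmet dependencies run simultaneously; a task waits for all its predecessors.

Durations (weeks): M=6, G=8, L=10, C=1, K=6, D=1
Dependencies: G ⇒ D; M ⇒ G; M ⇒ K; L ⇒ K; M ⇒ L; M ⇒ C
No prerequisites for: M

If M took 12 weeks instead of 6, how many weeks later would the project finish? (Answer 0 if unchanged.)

6

The binding path is M→L→K = 6+10+6 = 22; finish at 22 weeks.
M lies on that path, so at 12 weeks the path becomes 28 weeks.
That remains the longest chain; total 28 weeks.
Change in finish: 28 − 22 = +6 weeks.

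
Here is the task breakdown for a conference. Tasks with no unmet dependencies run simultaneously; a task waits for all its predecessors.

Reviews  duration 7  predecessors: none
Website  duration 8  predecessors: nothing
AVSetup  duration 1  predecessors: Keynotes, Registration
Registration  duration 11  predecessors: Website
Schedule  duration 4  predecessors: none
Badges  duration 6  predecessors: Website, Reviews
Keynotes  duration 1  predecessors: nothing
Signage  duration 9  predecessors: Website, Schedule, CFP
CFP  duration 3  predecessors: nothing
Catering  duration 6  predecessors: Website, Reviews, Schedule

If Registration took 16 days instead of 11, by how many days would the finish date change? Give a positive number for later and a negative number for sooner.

Critical path before the change: Website→Registration→AVSetup = 8+11+1 = 20 giving 20 days.
Registration lies on that path, so at 16 days the path becomes 25 days.
The critical path is still Website→Registration→AVSetup; finish is now 25 days.
Change in finish: 25 − 20 = +5 days.

5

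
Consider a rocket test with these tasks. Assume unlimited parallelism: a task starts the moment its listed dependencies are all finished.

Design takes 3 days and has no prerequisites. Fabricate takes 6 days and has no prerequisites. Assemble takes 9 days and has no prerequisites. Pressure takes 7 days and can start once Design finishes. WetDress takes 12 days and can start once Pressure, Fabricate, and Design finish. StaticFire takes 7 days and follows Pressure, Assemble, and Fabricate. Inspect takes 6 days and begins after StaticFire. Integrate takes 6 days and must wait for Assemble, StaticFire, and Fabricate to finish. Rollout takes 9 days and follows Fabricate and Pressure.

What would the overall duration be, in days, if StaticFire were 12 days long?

The binding path is Design→Pressure→StaticFire→Inspect = 3+7+7+6 = 23; finish at 23 days.
StaticFire lies on that path, so at 12 days the path becomes 28 days.
That remains the longest chain; total 28 days.

28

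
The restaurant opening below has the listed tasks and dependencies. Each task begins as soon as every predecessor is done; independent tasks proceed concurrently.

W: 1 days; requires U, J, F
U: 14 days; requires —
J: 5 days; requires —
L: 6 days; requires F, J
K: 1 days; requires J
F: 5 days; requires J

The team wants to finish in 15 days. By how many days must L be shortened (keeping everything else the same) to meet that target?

Current finish: 16 days; target: 15.
L is on every critical path, so each day cut from L cuts the finish by one (this holds down to a finish of 15).
Need 16 − 15 = 1 day off L → L becomes 5 days, finish becomes 15.

1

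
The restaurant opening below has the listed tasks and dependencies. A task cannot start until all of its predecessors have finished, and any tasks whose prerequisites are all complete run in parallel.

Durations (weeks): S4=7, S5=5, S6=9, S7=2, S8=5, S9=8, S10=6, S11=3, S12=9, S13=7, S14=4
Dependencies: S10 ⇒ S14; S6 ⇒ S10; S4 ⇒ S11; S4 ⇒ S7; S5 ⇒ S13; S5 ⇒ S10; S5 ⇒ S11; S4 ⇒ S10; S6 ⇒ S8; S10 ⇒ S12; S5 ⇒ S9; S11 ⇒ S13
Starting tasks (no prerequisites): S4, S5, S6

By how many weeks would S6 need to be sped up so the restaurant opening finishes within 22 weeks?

2

Current finish: 24 weeks; target: 22.
S6 is on every critical path, so each week cut from S6 cuts the finish by one (this holds down to a finish of 22).
Need 24 − 22 = 2 weeks off S6 → S6 becomes 7 weeks, finish becomes 22.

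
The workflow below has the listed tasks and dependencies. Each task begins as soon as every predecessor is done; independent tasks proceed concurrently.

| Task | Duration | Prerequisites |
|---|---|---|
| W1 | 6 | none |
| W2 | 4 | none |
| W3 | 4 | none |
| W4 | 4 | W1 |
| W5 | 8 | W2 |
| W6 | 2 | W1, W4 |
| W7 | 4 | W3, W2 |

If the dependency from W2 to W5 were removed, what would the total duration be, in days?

Before: longest chain W1→W4→W6 = 6+4+2 = 12, finish 12.
Without W2→W5, W5's earliest start moves from 4 to 0.
The longest chain is now W1→W4→W6 = 6+4+2 = 12, so the schedule takes 12 days.

12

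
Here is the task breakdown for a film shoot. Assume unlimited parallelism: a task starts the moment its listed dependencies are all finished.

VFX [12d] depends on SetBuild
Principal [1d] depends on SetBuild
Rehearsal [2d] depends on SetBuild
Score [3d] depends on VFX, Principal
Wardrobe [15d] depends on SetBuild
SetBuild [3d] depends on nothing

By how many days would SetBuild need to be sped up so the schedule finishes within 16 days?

2

Current finish: 18 days; target: 16.
SetBuild is on every critical path, so each day cut from SetBuild cuts the finish by one (this holds down to a finish of 16).
Need 18 − 16 = 2 days off SetBuild → SetBuild becomes 1 day, finish becomes 16.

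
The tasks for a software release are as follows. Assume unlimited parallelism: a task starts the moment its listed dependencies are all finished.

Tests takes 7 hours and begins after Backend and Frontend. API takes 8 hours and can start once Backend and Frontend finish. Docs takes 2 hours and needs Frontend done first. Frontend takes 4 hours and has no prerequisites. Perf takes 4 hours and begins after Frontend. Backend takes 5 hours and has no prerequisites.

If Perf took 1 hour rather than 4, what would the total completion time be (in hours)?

Actual critical path: Backend→API = 5+8 = 13 ⇒ 13 hours.
Perf is off the critical path — its longest chain is 8 hours, giving 5 of slack.
That remains the longest chain; total 13 hours.

13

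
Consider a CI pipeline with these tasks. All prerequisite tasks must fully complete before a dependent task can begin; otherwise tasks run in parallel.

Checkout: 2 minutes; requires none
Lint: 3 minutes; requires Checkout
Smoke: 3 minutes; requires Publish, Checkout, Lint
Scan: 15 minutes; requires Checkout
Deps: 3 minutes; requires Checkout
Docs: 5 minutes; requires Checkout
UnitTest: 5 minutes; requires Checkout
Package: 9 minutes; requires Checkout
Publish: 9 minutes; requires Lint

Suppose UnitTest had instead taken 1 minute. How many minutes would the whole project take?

17

Baseline: Checkout→Lint→Publish→Smoke = 2+3+9+3 = 17 → 17 minutes.
The longest path through UnitTest is only 7 minutes, so UnitTest has float 10.
The critical path is still Checkout→Lint→Publish→Smoke; finish is now 17 minutes.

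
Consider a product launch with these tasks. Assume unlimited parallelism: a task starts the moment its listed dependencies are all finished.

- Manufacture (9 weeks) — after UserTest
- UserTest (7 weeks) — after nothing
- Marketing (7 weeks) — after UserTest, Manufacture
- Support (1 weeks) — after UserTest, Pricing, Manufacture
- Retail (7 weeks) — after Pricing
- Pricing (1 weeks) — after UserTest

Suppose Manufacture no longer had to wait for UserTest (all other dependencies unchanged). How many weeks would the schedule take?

16

Original critical path: UserTest→Manufacture→Marketing = 7+9+7 = 23 ⇒ 23 weeks.
Without UserTest→Manufacture, Manufacture's earliest start moves from 7 to 0.
The longest chain is now Manufacture→Marketing = 9+7 = 16, so the schedule takes 16 weeks.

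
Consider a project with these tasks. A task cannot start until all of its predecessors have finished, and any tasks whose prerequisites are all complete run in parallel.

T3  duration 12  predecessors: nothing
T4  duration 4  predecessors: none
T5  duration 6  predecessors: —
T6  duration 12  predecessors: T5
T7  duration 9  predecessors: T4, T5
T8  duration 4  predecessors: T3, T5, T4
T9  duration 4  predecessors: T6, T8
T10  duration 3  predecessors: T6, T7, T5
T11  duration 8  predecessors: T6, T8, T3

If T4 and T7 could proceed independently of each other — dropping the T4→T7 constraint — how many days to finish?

26

Before: longest chain T5→T6→T11 = 6+12+8 = 26, finish 26.
Dropping T4→T7 doesn't change T7's earliest start (6); another predecessor still binds.
The longest chain is now T5→T6→T11 = 6+12+8 = 26, so the plan takes 26 days.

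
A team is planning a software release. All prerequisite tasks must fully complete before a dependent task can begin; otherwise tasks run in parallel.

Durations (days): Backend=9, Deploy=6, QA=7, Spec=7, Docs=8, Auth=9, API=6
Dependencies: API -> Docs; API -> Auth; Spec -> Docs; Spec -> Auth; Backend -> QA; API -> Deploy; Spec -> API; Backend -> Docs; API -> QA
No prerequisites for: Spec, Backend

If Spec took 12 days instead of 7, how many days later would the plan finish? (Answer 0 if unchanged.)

5

Baseline: Spec→API→Auth = 7+6+9 = 22 → 22 days.
Spec lies on that path, so at 12 days the path becomes 27 days.
The critical path is still Spec→API→Auth; finish is now 27 days.
Change in finish: 27 − 22 = +5 days.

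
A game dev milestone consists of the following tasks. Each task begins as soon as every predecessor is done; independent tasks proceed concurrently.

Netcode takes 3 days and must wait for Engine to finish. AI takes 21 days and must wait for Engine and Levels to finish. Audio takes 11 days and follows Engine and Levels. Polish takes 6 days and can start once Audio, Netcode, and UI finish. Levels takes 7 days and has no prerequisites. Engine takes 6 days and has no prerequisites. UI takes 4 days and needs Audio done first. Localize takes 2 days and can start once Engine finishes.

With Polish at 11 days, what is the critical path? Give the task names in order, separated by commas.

As given, the longest chain is Levels→Audio→UI→Polish = 7+11+4+6 = 28, so the finish is 28 days.
Since Polish is critical, the +5 change carries straight to that chain (now 33 days).
That remains the longest chain; total 33 days.

Levels, Audio, UI, Polish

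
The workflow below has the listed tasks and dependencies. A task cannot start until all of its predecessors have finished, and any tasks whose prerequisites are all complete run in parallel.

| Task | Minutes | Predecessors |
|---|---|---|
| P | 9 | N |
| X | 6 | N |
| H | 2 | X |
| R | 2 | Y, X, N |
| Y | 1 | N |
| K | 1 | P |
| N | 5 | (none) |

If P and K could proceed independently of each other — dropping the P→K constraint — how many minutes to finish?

14

With the dependency in place, N→P→K = 5+9+1 = 15 sets the finish at 15 minutes.
Without P→K, K's earliest start moves from 14 to 0.
New critical path: N→P = 5+9 = 14 ⇒ 14 minutes.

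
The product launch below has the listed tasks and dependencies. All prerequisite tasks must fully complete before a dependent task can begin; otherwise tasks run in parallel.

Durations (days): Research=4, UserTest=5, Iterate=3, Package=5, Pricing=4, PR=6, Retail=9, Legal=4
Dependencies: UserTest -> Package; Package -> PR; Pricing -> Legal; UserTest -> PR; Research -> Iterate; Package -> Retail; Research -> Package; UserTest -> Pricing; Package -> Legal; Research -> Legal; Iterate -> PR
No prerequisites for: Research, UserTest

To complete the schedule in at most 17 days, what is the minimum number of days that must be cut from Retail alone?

2

Current finish: 19 days; target: 17.
Retail is on every critical path, so each day cut from Retail cuts the finish by one (this holds down to a finish of 16).
Need 19 − 17 = 2 days off Retail → Retail becomes 7 days, finish becomes 17.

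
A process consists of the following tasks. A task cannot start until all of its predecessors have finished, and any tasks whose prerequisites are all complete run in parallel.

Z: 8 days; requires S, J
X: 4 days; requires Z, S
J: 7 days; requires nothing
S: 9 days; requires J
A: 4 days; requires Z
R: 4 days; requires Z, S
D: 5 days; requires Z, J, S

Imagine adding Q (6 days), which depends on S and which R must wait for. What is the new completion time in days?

Originally the job takes 29 days.
With Q inserted, R now waits for max(Z, S, Q).
New critical path: J→S→Z→D = 7+9+8+5 = 29 ⇒ 29 days.

29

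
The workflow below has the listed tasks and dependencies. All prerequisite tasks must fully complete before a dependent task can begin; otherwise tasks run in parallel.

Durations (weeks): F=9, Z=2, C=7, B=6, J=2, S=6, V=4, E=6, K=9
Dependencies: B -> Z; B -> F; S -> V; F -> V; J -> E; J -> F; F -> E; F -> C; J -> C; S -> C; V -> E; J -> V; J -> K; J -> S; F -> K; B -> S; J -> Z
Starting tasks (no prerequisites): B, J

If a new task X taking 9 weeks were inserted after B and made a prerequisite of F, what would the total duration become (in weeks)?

Originally the job takes 25 weeks.
With X inserted, F now waits for max(B, J, X).
New critical path: B→X→F→V→E = 6+9+9+4+6 = 34 ⇒ 34 weeks.

34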